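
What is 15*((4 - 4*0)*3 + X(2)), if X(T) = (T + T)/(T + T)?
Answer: 195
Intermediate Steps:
X(T) = 1 (X(T) = (2*T)/((2*T)) = (2*T)*(1/(2*T)) = 1)
15*((4 - 4*0)*3 + X(2)) = 15*((4 - 4*0)*3 + 1) = 15*((4 + 0)*3 + 1) = 15*(4*3 + 1) = 15*(12 + 1) = 15*13 = 195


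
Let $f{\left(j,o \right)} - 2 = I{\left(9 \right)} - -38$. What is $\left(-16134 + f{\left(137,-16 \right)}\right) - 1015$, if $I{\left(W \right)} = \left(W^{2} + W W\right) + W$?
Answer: $-16938$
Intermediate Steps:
$I{\left(W \right)} = W + 2 W^{2}$ ($I{\left(W \right)} = \left(W^{2} + W^{2}\right) + W = 2 W^{2} + W = W + 2 W^{2}$)
$f{\left(j,o \right)} = 211$ ($f{\left(j,o \right)} = 2 - \left(-38 - 9 \left(1 + 2 \cdot 9\right)\right) = 2 + \left(9 \left(1 + 18\right) + 38\right) = 2 + \left(9 \cdot 19 + 38\right) = 2 + \left(171 + 38\right) = 2 + 209 = 211$)
$\left(-16134 + f{\left(137,-16 \right)}\right) - 1015 = \left(-16134 + 211\right) - 1015 = -15923 - 1015 = -16938$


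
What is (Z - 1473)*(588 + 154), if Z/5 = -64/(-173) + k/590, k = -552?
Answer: -11177324018/10207 ≈ -1.0951e+6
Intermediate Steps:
Z = -28868/10207 (Z = 5*(-64/(-173) - 552/590) = 5*(-64*(-1/173) - 552*1/590) = 5*(64/173 - 276/295) = 5*(-28868/51035) = -28868/10207 ≈ -2.8283)
(Z - 1473)*(588 + 154) = (-28868/10207 - 1473)*(588 + 154) = -15063779/10207*742 = -11177324018/10207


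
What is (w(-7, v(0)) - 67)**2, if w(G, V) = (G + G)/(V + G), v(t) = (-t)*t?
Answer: 4225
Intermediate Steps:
v(t) = -t**2
w(G, V) = 2*G/(G + V) (w(G, V) = (2*G)/(G + V) = 2*G/(G + V))
(w(-7, v(0)) - 67)**2 = (2*(-7)/(-7 - 1*0**2) - 67)**2 = (2*(-7)/(-7 - 1*0) - 67)**2 = (2*(-7)/(-7 + 0) - 67)**2 = (2*(-7)/(-7) - 67)**2 = (2*(-7)*(-1/7) - 67)**2 = (2 - 67)**2 = (-65)**2 = 4225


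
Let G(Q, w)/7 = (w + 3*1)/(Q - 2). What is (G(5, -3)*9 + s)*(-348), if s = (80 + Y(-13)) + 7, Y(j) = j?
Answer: -25752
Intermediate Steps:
G(Q, w) = 7*(3 + w)/(-2 + Q) (G(Q, w) = 7*((w + 3*1)/(Q - 2)) = 7*((w + 3)/(-2 + Q)) = 7*((3 + w)/(-2 + Q)) = 7*(3 + w)/(-2 + Q))
s = 74 (s = (80 - 13) + 7 = 67 + 7 = 74)
(G(5, -3)*9 + s)*(-348) = ((7*(3 - 3)/(-2 + 5))*9 + 74)*(-348) = ((7*0/3)*9 + 74)*(-348) = ((7*(⅓)*0)*9 + 74)*(-348) = (0*9 + 74)*(-348) = (0 + 74)*(-348) = 74*(-348) = -25752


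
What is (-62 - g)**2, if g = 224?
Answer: 81796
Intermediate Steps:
(-62 - g)**2 = (-62 - 1*224)**2 = (-62 - 224)**2 = (-286)**2 = 81796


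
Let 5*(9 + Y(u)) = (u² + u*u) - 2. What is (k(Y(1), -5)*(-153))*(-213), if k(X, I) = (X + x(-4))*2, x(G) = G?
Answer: -847314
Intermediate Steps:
Y(u) = -47/5 + 2*u²/5 (Y(u) = -9 + ((u² + u*u) - 2)/5 = -9 + ((u² + u²) - 2)/5 = -9 + (2*u² - 2)/5 = -9 + (-2 + 2*u²)/5 = -9 + (-⅖ + 2*u²/5) = -47/5 + 2*u²/5)
k(X, I) = -8 + 2*X (k(X, I) = (X - 4)*2 = (-4 + X)*2 = -8 + 2*X)
(k(Y(1), -5)*(-153))*(-213) = ((-8 + 2*(-47/5 + (⅖)*1²))*(-153))*(-213) = ((-8 + 2*(-47/5 + (⅖)*1))*(-153))*(-213) = ((-8 + 2*(-47/5 + ⅖))*(-153))*(-213) = ((-8 + 2*(-9))*(-153))*(-213) = ((-8 - 18)*(-153))*(-213) = -26*(-153)*(-213) = 3978*(-213) = -847314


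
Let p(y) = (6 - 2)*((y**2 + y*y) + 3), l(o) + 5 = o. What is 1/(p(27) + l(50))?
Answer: 1/5889 ≈ 0.00016981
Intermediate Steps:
l(o) = -5 + o
p(y) = 12 + 8*y**2 (p(y) = 4*((y**2 + y**2) + 3) = 4*(2*y**2 + 3) = 4*(3 + 2*y**2) = 12 + 8*y**2)
1/(p(27) + l(50)) = 1/((12 + 8*27**2) + (-5 + 50)) = 1/((12 + 8*729) + 45) = 1/((12 + 5832) + 45) = 1/(5844 + 45) = 1/5889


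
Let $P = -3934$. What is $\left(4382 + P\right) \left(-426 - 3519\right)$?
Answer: $-1767360$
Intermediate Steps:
$\left(4382 + P\right) \left(-426 - 3519\right) = \left(4382 - 3934\right) \left(-426 - 3519\right) = 448 \left(-3945\right) = -1767360$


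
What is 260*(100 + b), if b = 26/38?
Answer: 497380/19 ≈ 26178.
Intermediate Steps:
b = 13/19 (b = 26*(1/38) = 13/19 ≈ 0.68421)
260*(100 + b) = 260*(100 + 13/19) = 260*(1913/19) = 497380/19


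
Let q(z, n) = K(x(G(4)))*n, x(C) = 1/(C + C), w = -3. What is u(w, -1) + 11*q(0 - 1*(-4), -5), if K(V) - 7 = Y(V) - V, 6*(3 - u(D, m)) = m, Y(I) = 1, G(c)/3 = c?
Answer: -10429/24 ≈ -434.54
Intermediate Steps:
G(c) = 3*c
u(D, m) = 3 - m/6
x(C) = 1/(2*C)
K(V) = 8 - V (K(V) = 7 + (1 - V) = 8 - V)
q(z, n) = 191*n/24 (q(z, n) = (8 - 1/(2*(3*4)))*n = (8 - 1/(2*12))*n = (8 - 1*1/24)*n = (8 - 1/24)*n = 191*n/24)
u(w, -1) + 11*q(0 - 1*(-4), -5) = (3 - ⅙*(-1)) + 11*((191/24)*(-5)) = (3 + ⅙) + 11*(-955/24) = 19/6 - 10505/24 = -10429/24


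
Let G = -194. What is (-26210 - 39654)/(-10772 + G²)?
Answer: -8233/3358 ≈ -2.4518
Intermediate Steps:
(-26210 - 39654)/(-10772 + G²) = (-26210 - 39654)/(-10772 + (-194)²) = -65864/(-10772 + 37636) = -65864/26864 = -65864*1/26864 = -8233/3358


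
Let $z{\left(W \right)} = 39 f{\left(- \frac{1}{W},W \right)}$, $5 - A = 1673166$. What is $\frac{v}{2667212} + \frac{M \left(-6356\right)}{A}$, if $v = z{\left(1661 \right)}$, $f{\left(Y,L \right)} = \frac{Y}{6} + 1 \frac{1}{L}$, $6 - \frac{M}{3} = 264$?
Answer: $- \frac{6227073224576593}{2117858096096072} \approx -2.9403$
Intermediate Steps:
$M = -774$ ($M = 18 - 792 = -774$)
$A = -1673161$ ($A = 5 - 1673166 = -1673161$)
$f{\left(Y,L \right)} = \frac{1}{L} + \frac{Y}{6}$ ($f{\left(Y,L \right)} = Y \frac{1}{6} + \frac{1}{L} = \frac{Y}{6} + \frac{1}{L} = \frac{1}{L} + \frac{Y}{6}$)
$z{\left(W \right)} = \frac{65}{2 W}$ ($z{\left(W \right)} = 39 \left(\frac{1}{W} + \frac{\left(-1\right) \frac{1}{W}}{6}\right) = 39 \left(\frac{1}{W} - \frac{1}{6 W}\right) = 39 \frac{5}{6 W} = \frac{65}{2 W}$)
$v = \frac{65}{3322}$ ($v = \frac{65}{2 \cdot 1661} = \frac{65}{2} \cdot \frac{1}{1661} = \frac{65}{3322} \approx 0.019567$)
$\frac{v}{2667212} + \frac{M \left(-6356\right)}{A} = \frac{65}{3322 \cdot 2667212} + \frac{\left(-774\right) \left(-6356\right)}{-1673161} = \frac{65}{3322} \cdot \frac{1}{2667212} + 4919544 \left(- \frac{1}{1673161}\right) = \frac{65}{8860478264} - \frac{702792}{239023} = - \frac{6227073224576593}{2117858096096072}$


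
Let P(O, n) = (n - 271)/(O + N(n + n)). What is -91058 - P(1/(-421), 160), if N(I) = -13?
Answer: -498498223/5474 ≈ -91067.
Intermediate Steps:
P(O, n) = (-271 + n)/(-13 + O) (P(O, n) = (n - 271)/(O - 13) = (-271 + n)/(-13 + O))
-91058 - P(1/(-421), 160) = -91058 - (-271 + 160)/(-13 + 1/(-421)) = -91058 - (-111)/(-13 - 1/421) = -91058 - (-111)/(-5474/421) = -91058 - (-421)*(-111)/5474 = -91058 - 1*46731/5474 = -91058 - 46731/5474 = -498498223/5474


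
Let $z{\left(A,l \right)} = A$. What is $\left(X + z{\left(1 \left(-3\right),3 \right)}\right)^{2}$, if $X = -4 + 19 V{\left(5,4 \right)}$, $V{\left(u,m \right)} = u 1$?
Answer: $7744$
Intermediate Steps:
$V{\left(u,m \right)} = u$
$X = 91$ ($X = -4 + 19 \cdot 5 = -4 + 95 = 91$)
$\left(X + z{\left(1 \left(-3\right),3 \right)}\right)^{2} = \left(91 + 1 \left(-3\right)\right)^{2} = \left(91 - 3\right)^{2} = 88^{2} = 7744$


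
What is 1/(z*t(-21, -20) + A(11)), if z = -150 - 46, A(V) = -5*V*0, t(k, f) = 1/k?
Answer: 3/28 ≈ 0.10714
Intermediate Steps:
A(V) = 0
z = -196
1/(z*t(-21, -20) + A(11)) = 1/(-196/(-21) + 0) = 1/(-196*(-1/21) + 0) = 1/(28/3 + 0) = 1/(28/3) = 3/28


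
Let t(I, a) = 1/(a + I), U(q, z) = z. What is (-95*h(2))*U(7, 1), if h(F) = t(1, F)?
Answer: -95/3 ≈ -31.667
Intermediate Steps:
t(I, a) = 1/(I + a)
h(F) = 1/(1 + F)
(-95*h(2))*U(7, 1) = -95/(1 + 2)*1 = -95/3*1 = -95/3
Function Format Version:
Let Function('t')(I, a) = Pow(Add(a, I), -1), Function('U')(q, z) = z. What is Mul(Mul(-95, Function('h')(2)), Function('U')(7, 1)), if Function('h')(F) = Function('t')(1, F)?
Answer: Rational(-95, 3) ≈ -31.667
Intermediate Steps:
Function('t')(I, a) = Pow(Add(I, a), -1)
Function('h')(F) = Pow(Add(1, F), -1)
Mul(Mul(-95, Function('h')(2)), Function('U')(7, 1)) = Mul(Mul(-95, Pow(Add(1, 2), -1)), 1) = Mul(Mul(-95, Pow(3, -1)), 1) = Mul(Mul(-95, Rational(1, 3)), 1) = Mul(Rational(-95, 3), 1) = Rational(-95, 3)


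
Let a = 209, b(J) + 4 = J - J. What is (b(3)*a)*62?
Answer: -51832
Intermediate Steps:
b(J) = -4 (b(J) = -4 + (J - J) = -4 + 0 = -4)
(b(3)*a)*62 = -4*209*62 = -836*62 = -51832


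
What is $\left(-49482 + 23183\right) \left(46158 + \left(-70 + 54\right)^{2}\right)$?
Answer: $-1220641786$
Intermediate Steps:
$\left(-49482 + 23183\right) \left(46158 + \left(-70 + 54\right)^{2}\right) = - 26299 \left(46158 + \left(-16\right)^{2}\right) = - 26299 \left(46158 + 256\right) = \left(-26299\right) 46414 = -1220641786$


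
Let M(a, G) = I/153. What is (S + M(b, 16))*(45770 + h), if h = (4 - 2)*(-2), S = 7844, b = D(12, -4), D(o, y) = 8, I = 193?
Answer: 54934073950/153 ≈ 3.5905e+8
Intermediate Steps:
b = 8
M(a, G) = 193/153
h = -4 (h = 2*(-2) = -4)
(S + M(b, 16))*(45770 + h) = (7844 + 193/153)*(45770 - 4) = (1200325/153)*45766 = 54934073950/153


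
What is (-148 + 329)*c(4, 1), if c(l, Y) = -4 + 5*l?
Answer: 2896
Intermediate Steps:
(-148 + 329)*c(4, 1) = (-148 + 329)*(-4 + 5*4) = 181*(-4 + 20) = 181*16 = 2896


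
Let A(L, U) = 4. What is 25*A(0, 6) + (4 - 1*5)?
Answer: 99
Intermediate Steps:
25*A(0, 6) + (4 - 1*5) = 25*4 + (4 - 1*5) = 100 + (4 - 5) = 100 - 1 = 99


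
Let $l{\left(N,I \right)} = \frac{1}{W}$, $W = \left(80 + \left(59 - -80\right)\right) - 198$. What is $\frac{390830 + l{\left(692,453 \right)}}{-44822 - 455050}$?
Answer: $- \frac{8207431}{10497312} \approx -0.78186$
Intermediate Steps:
$W = 21$ ($W = \left(80 + \left(59 + 80\right)\right) - 198 = \left(80 + 139\right) - 198 = 219 - 198 = 21$)
$l{\left(N,I \right)} = \frac{1}{21}$
$\frac{390830 + l{\left(692,453 \right)}}{-44822 - 455050} = \frac{390830 + \frac{1}{21}}{-44822 - 455050} = \frac{8207431}{21 \left(-499872\right)} = \frac{8207431}{21} \left(- \frac{1}{499872}\right) = - \frac{8207431}{10497312}$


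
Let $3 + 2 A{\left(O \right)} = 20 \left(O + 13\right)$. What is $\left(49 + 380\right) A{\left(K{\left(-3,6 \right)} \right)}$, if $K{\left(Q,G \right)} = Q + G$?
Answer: $\frac{135993}{2} \approx 67997.0$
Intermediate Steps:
$K{\left(Q,G \right)} = G + Q$
$A{\left(O \right)} = \frac{257}{2} + 10 O$ ($A{\left(O \right)} = - \frac{3}{2} + \frac{20 \left(O + 13\right)}{2} = - \frac{3}{2} + \frac{20 \left(13 + O\right)}{2} = - \frac{3}{2} + \frac{260 + 20 O}{2} = - \frac{3}{2} + \left(130 + 10 O\right) = \frac{257}{2} + 10 O$)
$\left(49 + 380\right) A{\left(K{\left(-3,6 \right)} \right)} = \left(49 + 380\right) \left(\frac{257}{2} + 10 \left(6 - 3\right)\right) = 429 \left(\frac{257}{2} + 10 \cdot 3\right) = 429 \left(\frac{257}{2} + 30\right) = 429 \cdot \frac{317}{2} = \frac{135993}{2}$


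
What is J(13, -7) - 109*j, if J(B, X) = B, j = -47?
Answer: 5136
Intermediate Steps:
J(13, -7) - 109*j = 13 - 109*(-47) = 13 + 5123 = 5136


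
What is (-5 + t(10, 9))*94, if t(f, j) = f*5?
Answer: 4230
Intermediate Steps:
t(f, j) = 5*f
(-5 + t(10, 9))*94 = (-5 + 5*10)*94 = (-5 + 50)*94 = 45*94 = 4230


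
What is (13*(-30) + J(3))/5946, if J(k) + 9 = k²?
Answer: -65/991 ≈ -0.065590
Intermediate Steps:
J(k) = -9 + k²
(13*(-30) + J(3))/5946 = (13*(-30) + (-9 + 3²))/5946 = (-390 + (-9 + 9))*(1/5946) = (-390 + 0)*(1/5946) = -390*1/5946 = -65/991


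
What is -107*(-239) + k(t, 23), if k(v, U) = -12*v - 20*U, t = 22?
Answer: 24849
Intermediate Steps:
k(v, U) = -20*U - 12*v
-107*(-239) + k(t, 23) = -107*(-239) + (-20*23 - 12*22) = 25573 + (-460 - 264) = 25573 - 724 = 24849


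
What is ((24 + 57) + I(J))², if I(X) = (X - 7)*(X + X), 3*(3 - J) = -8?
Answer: 351649/81 ≈ 4341.3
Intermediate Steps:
J = 17/3 (J = 3 - ⅓*(-8) = 3 + 8/3 = 17/3 ≈ 5.6667)
I(X) = 2*X*(-7 + X) (I(X) = (-7 + X)*(2*X) = 2*X*(-7 + X))
((24 + 57) + I(J))² = ((24 + 57) + 2*(17/3)*(-7 + 17/3))² = (81 + 2*(17/3)*(-4/3))² = (81 - 136/9)² = (593/9)² = 351649/81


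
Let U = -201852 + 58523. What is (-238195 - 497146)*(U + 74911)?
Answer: 50310560538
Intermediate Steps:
U = -143329
(-238195 - 497146)*(U + 74911) = (-238195 - 497146)*(-143329 + 74911) = -735341*(-68418) = 50310560538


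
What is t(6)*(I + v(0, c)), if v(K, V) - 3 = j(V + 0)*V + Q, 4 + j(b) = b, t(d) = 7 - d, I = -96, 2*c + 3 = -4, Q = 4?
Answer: -251/4 ≈ -62.750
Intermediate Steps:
c = -7/2 (c = -3/2 + (½)*(-4) = -3/2 - 2 = -7/2 ≈ -3.5000)
j(b) = -4 + b
v(K, V) = 7 + V*(-4 + V) (v(K, V) = 3 + ((-4 + (V + 0))*V + 4) = 3 + ((-4 + V)*V + 4) = 3 + (V*(-4 + V) + 4) = 3 + (4 + V*(-4 + V)) = 7 + V*(-4 + V))
t(6)*(I + v(0, c)) = (7 - 1*6)*(-96 + (7 - 7*(-4 - 7/2)/2)) = (7 - 6)*(-96 + (7 - 7/2*(-15/2))) = 1*(-96 + (7 + 105/4)) = 1*(-96 + 133/4) = 1*(-251/4) = -251/4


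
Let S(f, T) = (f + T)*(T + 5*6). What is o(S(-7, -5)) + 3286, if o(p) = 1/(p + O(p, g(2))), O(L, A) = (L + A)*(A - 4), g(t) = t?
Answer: 972657/296 ≈ 3286.0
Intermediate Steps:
S(f, T) = (30 + T)*(T + f) (S(f, T) = (T + f)*(T + 30) = (T + f)*(30 + T) = (30 + T)*(T + f))
O(L, A) = (-4 + A)*(A + L) (O(L, A) = (A + L)*(-4 + A) = (-4 + A)*(A + L))
o(p) = 1/(-4 - p) (o(p) = 1/(p + (2² - 4*2 - 4*p + 2*p)) = 1/(p + (4 - 8 - 4*p + 2*p)) = 1/(p + (-4 - 2*p)) = 1/(-4 - p))
o(S(-7, -5)) + 3286 = -1/(4 + ((-5)² + 30*(-5) + 30*(-7) - 5*(-7))) + 3286 = -1/(4 + (25 - 150 - 210 + 35)) + 3286 = -1/(4 - 300) + 3286 = -1/(-296) + 3286 = -1*(-1/296) + 3286 = 1/296 + 3286 = 972657/296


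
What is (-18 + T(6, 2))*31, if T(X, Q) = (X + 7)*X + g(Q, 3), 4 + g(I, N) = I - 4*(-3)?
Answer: 2170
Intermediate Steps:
g(I, N) = 8 + I (g(I, N) = -4 + (I - 4*(-3)) = -4 + (I + 12) = -4 + (12 + I) = 8 + I)
T(X, Q) = 8 + Q + X*(7 + X) (T(X, Q) = (X + 7)*X + (8 + Q) = (7 + X)*X + (8 + Q) = X*(7 + X) + (8 + Q) = 8 + Q + X*(7 + X))
(-18 + T(6, 2))*31 = (-18 + (8 + 2 + 6² + 7*6))*31 = (-18 + (8 + 2 + 36 + 42))*31 = (-18 + 88)*31 = 70*31 = 2170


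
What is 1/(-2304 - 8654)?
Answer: -1/10958 ≈ -9.1258e-5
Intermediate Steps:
1/(-2304 - 8654) = 1/(-10958) = -1/10958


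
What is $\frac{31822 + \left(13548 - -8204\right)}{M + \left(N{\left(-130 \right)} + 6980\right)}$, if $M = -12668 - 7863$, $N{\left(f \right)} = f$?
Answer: $- \frac{53574}{13681} \approx -3.9159$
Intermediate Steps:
$M = -20531$ ($M = -12668 - 7863 = -20531$)
$\frac{31822 + \left(13548 - -8204\right)}{M + \left(N{\left(-130 \right)} + 6980\right)} = \frac{31822 + \left(13548 - -8204\right)}{-20531 + \left(-130 + 6980\right)} = \frac{31822 + \left(13548 + 8204\right)}{-20531 + 6850} = \frac{31822 + 21752}{-13681} = 53574 \left(- \frac{1}{13681}\right) = - \frac{53574}{13681}$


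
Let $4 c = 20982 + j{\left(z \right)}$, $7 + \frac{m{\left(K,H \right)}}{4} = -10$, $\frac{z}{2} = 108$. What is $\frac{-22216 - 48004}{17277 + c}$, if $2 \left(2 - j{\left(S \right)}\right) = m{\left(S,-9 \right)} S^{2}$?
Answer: $- \frac{70220}{419099} \approx -0.16755$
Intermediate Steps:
$z = 216$ ($z = 2 \cdot 108 = 216$)
$m{\left(K,H \right)} = -68$ ($m{\left(K,H \right)} = -28 + 4 \left(-10\right) = -28 - 40 = -68$)
$j{\left(S \right)} = 2 + 34 S^{2}$ ($j{\left(S \right)} = 2 - \frac{\left(-68\right) S^{2}}{2} = 2 + 34 S^{2}$)
$c = 401822$ ($c = \frac{20982 + \left(2 + 34 \cdot 216^{2}\right)}{4} = \frac{20982 + \left(2 + 34 \cdot 46656\right)}{4} = \frac{20982 + \left(2 + 1586304\right)}{4} = \frac{20982 + 1586306}{4} = \frac{1}{4} \cdot 1607288 = 401822$)
$\frac{-22216 - 48004}{17277 + c} = \frac{-22216 - 48004}{17277 + 401822} = - \frac{70220}{419099}$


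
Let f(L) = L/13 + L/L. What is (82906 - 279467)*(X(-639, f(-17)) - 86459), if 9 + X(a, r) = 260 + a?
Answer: 17070733167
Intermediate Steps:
f(L) = 1 + L/13 (f(L) = L*(1/13) + 1 = L/13 + 1 = 1 + L/13)
X(a, r) = 251 + a (X(a, r) = -9 + (260 + a) = 251 + a)
(82906 - 279467)*(X(-639, f(-17)) - 86459) = (82906 - 279467)*((251 - 639) - 86459) = -196561*(-388 - 86459) = -196561*(-86847) = 17070733167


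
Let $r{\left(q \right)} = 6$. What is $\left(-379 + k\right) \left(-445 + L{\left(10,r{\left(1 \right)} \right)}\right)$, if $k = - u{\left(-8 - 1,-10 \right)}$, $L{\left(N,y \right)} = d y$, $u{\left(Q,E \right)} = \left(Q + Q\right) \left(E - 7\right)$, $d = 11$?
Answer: $259615$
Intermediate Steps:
$u{\left(Q,E \right)} = 2 Q \left(-7 + E\right)$
$L{\left(N,y \right)} = 11 y$
$k = -306$ ($k = - 2 \left(-8 - 1\right) \left(-7 - 10\right) = - 2 \left(-8 - 1\right) \left(-17\right) = - 2 \left(-9\right) \left(-17\right) = \left(-1\right) 306 = -306$)
$\left(-379 + k\right) \left(-445 + L{\left(10,r{\left(1 \right)} \right)}\right) = \left(-379 - 306\right) \left(-445 + 11 \cdot 6\right) = - 685 \left(-445 + 66\right) = \left(-685\right) \left(-379\right) = 259615$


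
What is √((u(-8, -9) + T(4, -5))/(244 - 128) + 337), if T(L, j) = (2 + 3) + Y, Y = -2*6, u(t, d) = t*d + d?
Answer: √283823/29 ≈ 18.371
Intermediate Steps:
u(t, d) = d + d*t (u(t, d) = d*t + d = d + d*t)
Y = -12
T(L, j) = -7 (T(L, j) = (2 + 3) - 12 = 5 - 12 = -7)
√((u(-8, -9) + T(4, -5))/(244 - 128) + 337) = √((-9*(1 - 8) - 7)/(244 - 128) + 337) = √((-9*(-7) - 7)/116 + 337) = √((63 - 7)*(1/116) + 337) = √(56*(1/116) + 337) = √(14/29 + 337) = √(9787/29) = √283823/29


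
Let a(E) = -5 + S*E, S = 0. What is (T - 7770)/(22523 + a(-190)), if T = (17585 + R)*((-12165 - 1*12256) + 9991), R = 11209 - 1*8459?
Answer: -48906970/3753 ≈ -13031.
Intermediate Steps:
R = 2750 (R = 11209 - 8459 = 2750)
T = -293434050 (T = (17585 + 2750)*((-12165 - 1*12256) + 9991) = 20335*((-12165 - 12256) + 9991) = 20335*(-24421 + 9991) = 20335*(-14430) = -293434050)
a(E) = -5 (a(E) = -5 + 0*E = -5 + 0 = -5)
(T - 7770)/(22523 + a(-190)) = (-293434050 - 7770)/(22523 - 5) = -293441820/22518 = -293441820*1/22518 = -48906970/3753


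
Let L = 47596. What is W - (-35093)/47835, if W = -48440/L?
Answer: -161710243/569188665 ≈ -0.28411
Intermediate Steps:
W = -12110/11899 (W = -48440/47596 = -48440*1/47596 = -12110/11899 ≈ -1.0177)
W - (-35093)/47835 = -12110/11899 - (-35093)/47835 = -12110/11899 - 1*(-35093/47835) = -12110/11899 + 35093/47835 = -161710243/569188665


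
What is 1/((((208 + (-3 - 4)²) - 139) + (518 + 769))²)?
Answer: 1/1974025 ≈ 5.0658e-7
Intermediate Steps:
1/((((208 + (-3 - 4)²) - 139) + (518 + 769))²) = 1/((((208 + (-7)²) - 139) + 1287)²) = 1/((((208 + 49) - 139) + 1287)²) = 1/(((257 - 139) + 1287)²) = 1/((118 + 1287)²) = 1/(1405²) = 1/1974025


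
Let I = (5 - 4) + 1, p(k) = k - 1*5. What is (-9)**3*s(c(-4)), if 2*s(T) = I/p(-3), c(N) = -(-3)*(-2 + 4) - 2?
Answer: 729/8 ≈ 91.125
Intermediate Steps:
p(k) = -5 + k (p(k) = k - 5 = -5 + k)
I = 2 (I = 1 + 1 = 2)
c(N) = 4 (c(N) = -(-3)*2 - 2 = -1*(-6) - 2 = 6 - 2 = 4)
s(T) = -1/8 (s(T) = (2/(-5 - 3))/2 = (2/(-8))/2 = (2*(-1/8))/2 = (1/2)*(-1/4) = -1/8)
(-9)**3*s(c(-4)) = (-9)**3*(-1/8) = -729*(-1/8) = 729/8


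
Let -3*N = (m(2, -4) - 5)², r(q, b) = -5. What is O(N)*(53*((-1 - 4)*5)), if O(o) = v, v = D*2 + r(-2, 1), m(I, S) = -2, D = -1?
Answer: 9275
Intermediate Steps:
N = -49/3 (N = -(-2 - 5)²/3 = -⅓*(-7)² = -⅓*49 = -49/3 ≈ -16.333)
v = -7 (v = -1*2 - 5 = -2 - 5 = -7)
O(o) = -7
O(N)*(53*((-1 - 4)*5)) = -371*(-1 - 4)*5 = -371*(-5*5) = -371*(-25) = -7*(-1325) = 9275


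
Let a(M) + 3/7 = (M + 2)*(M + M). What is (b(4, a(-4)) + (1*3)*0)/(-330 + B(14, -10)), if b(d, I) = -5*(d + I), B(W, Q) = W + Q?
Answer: 685/2282 ≈ 0.30018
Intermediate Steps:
B(W, Q) = Q + W
a(M) = -3/7 + 2*M*(2 + M) (a(M) = -3/7 + (M + 2)*(M + M) = -3/7 + (2 + M)*(2*M) = -3/7 + 2*M*(2 + M))
b(d, I) = -5*I - 5*d (b(d, I) = -5*(I + d) = -5*I - 5*d)
(b(4, a(-4)) + (1*3)*0)/(-330 + B(14, -10)) = ((-5*(-3/7 + 2*(-4)² + 4*(-4)) - 5*4) + (1*3)*0)/(-330 + (-10 + 14)) = ((-5*(-3/7 + 2*16 - 16) - 20) + 3*0)/(-330 + 4) = ((-5*(-3/7 + 32 - 16) - 20) + 0)/(-326) = ((-5*109/7 - 20) + 0)*(-1/326) = ((-545/7 - 20) + 0)*(-1/326) = (-685/7 + 0)*(-1/326) = -685/7*(-1/326) = 685/2282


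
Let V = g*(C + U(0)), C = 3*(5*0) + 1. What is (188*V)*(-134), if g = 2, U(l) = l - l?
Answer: -50384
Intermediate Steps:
U(l) = 0
C = 1 (C = 3*0 + 1 = 0 + 1 = 1)
V = 2 (V = 2*(1 + 0) = 2*1 = 2)
(188*V)*(-134) = (188*2)*(-134) = 376*(-134) = -50384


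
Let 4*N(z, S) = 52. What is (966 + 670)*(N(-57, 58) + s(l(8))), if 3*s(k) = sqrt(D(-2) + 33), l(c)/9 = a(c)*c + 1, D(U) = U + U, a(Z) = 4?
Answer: 21268 + 1636*sqrt(29)/3 ≈ 24205.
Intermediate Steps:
D(U) = 2*U
l(c) = 9 + 36*c (l(c) = 9*(4*c + 1) = 9*(1 + 4*c) = 9 + 36*c)
N(z, S) = 13 (N(z, S) = (1/4)*52 = 13)
s(k) = sqrt(29)/3 (s(k) = sqrt(2*(-2) + 33)/3 = sqrt(-4 + 33)/3 = sqrt(29)/3)
(966 + 670)*(N(-57, 58) + s(l(8))) = (966 + 670)*(13 + sqrt(29)/3) = 1636*(13 + sqrt(29)/3) = 21268 + 1636*sqrt(29)/3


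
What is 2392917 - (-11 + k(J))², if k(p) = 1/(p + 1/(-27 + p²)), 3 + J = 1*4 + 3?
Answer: 4424290089/1849 ≈ 2.3928e+6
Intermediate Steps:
J = 4 (J = -3 + (1*4 + 3) = -3 + (4 + 3) = -3 + 7 = 4)
2392917 - (-11 + k(J))² = 2392917 - (-11 + (-27 + 4²)/(1 + 4³ - 27*4))² = 2392917 - (-11 + (-27 + 16)/(1 + 64 - 108))² = 2392917 - (-11 - 11/(-43))² = 2392917 - (-11 - 1/43*(-11))² = 2392917 - (-11 + 11/43)² = 2392917 - (-462/43)² = 2392917 - 1*213444/1849 = 2392917 - 213444/1849 = 4424290089/1849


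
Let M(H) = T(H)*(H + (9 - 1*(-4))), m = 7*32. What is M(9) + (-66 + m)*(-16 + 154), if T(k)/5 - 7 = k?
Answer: 23564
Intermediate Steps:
T(k) = 35 + 5*k
m = 224
M(H) = (13 + H)*(35 + 5*H) (M(H) = (35 + 5*H)*(H + (9 - 1*(-4))) = (35 + 5*H)*(H + (9 + 4)) = (35 + 5*H)*(H + 13) = (35 + 5*H)*(13 + H) = (13 + H)*(35 + 5*H))
M(9) + (-66 + m)*(-16 + 154) = 5*(7 + 9)*(13 + 9) + (-66 + 224)*(-16 + 154) = 5*16*22 + 158*138 = 1760 + 21804 = 23564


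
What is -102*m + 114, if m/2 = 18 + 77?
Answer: -19266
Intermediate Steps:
m = 190 (m = 2*(18 + 77) = 2*95 = 190)
-102*m + 114 = -102*190 + 114 = -19380 + 114 = -19266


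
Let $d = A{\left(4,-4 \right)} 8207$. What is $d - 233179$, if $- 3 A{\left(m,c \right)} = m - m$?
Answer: $-233179$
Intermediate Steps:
$A{\left(m,c \right)} = 0$ ($A{\left(m,c \right)} = - \frac{m - m}{3} = \left(- \frac{1}{3}\right) 0 = 0$)
$d = 0$ ($d = 0 \cdot 8207 = 0$)
$d - 233179 = 0 - 233179 = -233179$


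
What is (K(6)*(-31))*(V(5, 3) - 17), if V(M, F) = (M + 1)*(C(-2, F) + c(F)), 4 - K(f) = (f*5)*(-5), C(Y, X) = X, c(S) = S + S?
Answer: -176638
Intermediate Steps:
c(S) = 2*S
K(f) = 4 + 25*f (K(f) = 4 - f*5*(-5) = 4 - 5*f*(-5) = 4 - (-25)*f = 4 + 25*f)
V(M, F) = 3*F*(1 + M) (V(M, F) = (M + 1)*(F + 2*F) = (1 + M)*(3*F) = 3*F*(1 + M))
(K(6)*(-31))*(V(5, 3) - 17) = ((4 + 25*6)*(-31))*(3*3*(1 + 5) - 17) = ((4 + 150)*(-31))*(3*3*6 - 17) = (154*(-31))*(54 - 17) = -4774*37 = -176638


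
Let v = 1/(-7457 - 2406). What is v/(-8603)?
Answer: 1/84851389 ≈ 1.1785e-8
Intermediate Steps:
v = -1/9863 (v = 1/(-9863) = -1/9863 ≈ -0.00010139)
v/(-8603) = -1/9863/(-8603) = -1/9863*(-1/8603) = 1/84851389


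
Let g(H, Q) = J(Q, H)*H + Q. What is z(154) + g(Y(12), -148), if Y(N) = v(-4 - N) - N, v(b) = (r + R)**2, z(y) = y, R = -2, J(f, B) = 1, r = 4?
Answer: -2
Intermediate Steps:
v(b) = 4 (v(b) = (4 - 2)**2 = 2**2 = 4)
Y(N) = 4 - N
g(H, Q) = H + Q (g(H, Q) = 1*H + Q = H + Q)
z(154) + g(Y(12), -148) = 154 + ((4 - 1*12) - 148) = 154 + ((4 - 12) - 148) = 154 + (-8 - 148) = 154 - 156 = -2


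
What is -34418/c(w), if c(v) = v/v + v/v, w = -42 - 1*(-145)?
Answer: -17209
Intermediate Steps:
w = 103 (w = -42 + 145 = 103)
c(v) = 2 (c(v) = 1 + 1 = 2)
-34418/c(w) = -34418/2 = -34418*½ = -17209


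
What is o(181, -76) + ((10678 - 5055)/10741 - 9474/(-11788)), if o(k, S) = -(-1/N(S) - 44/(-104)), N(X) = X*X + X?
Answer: 2121085183951/2345541170700 ≈ 0.90431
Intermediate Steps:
N(X) = X + X² (N(X) = X² + X = X + X²)
o(k, S) = -11/26 + 1/(S*(1 + S)) (o(k, S) = -(-1/(S*(1 + S)) - 44/(-104)) = -(-1/(S*(1 + S)) - 44*(-1/104)) = -(-1/(S*(1 + S)) + 11/26) = -(11/26 - 1/(S*(1 + S))) = -11/26 + 1/(S*(1 + S)))
o(181, -76) + ((10678 - 5055)/10741 - 9474/(-11788)) = (1/26)*(26 - 11*(-76)*(1 - 76))/(-76*(1 - 76)) + ((10678 - 5055)/10741 - 9474/(-11788)) = (1/26)*(-1/76)*(26 - 11*(-76)*(-75))/(-75) + (5623*(1/10741) - 9474*(-1/11788)) = (1/26)*(-1/76)*(-1/75)*(26 - 62700) + (5623/10741 + 4737/5894) = (1/26)*(-1/76)*(-1/75)*(-62674) + 84022079/63307454 = -31337/74100 + 84022079/63307454 = 2121085183951/2345541170700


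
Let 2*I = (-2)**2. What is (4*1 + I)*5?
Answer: 30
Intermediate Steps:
I = 2 (I = (1/2)*(-2)**2 = (1/2)*4 = 2)
(4*1 + I)*5 = (4*1 + 2)*5 = (4 + 2)*5 = 6*5 = 30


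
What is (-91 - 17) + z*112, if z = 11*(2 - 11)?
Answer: -11196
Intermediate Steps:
z = -99 (z = 11*(-9) = -99)
(-91 - 17) + z*112 = (-91 - 17) - 99*112 = -108 - 11088 = -11196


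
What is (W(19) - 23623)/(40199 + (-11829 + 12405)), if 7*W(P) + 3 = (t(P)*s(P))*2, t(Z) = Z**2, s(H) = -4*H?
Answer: -220236/285425 ≈ -0.77161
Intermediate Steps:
W(P) = -3/7 - 8*P**3/7 (W(P) = -3/7 + ((P**2*(-4*P))*2)/7 = -3/7 + (-4*P**3*2)/7 = -3/7 + (-8*P**3)/7 = -3/7 - 8*P**3/7)
(W(19) - 23623)/(40199 + (-11829 + 12405)) = ((-3/7 - 8/7*19**3) - 23623)/(40199 + (-11829 + 12405)) = ((-3/7 - 8/7*6859) - 23623)/(40199 + 576) = ((-3/7 - 54872/7) - 23623)/40775 = (-54875/7 - 23623)*(1/40775) = -220236/7*1/40775 = -220236/285425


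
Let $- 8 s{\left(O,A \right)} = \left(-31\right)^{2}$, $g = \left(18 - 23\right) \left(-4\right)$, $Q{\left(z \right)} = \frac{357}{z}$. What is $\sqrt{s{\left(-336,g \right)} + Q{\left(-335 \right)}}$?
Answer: $\frac{i \sqrt{217609970}}{1340} \approx 11.009 i$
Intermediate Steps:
$g = 20$ ($g = \left(-5\right) \left(-4\right) = 20$)
$s{\left(O,A \right)} = - \frac{961}{8}$ ($s{\left(O,A \right)} = - \frac{\left(-31\right)^{2}}{8} = \left(- \frac{1}{8}\right) 961 = - \frac{961}{8}$)
$\sqrt{s{\left(-336,g \right)} + Q{\left(-335 \right)}} = \sqrt{- \frac{961}{8} + \frac{357}{-335}} = \sqrt{- \frac{961}{8} + 357 \left(- \frac{1}{335}\right)} = \sqrt{- \frac{961}{8} - \frac{357}{335}} = \sqrt{- \frac{324791}{2680}} = \frac{i \sqrt{217609970}}{1340}$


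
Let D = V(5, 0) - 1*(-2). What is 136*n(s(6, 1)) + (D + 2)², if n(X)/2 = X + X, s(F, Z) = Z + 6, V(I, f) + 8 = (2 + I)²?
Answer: 5833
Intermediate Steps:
V(I, f) = -8 + (2 + I)²
s(F, Z) = 6 + Z
D = 43 (D = (-8 + (2 + 5)²) - 1*(-2) = (-8 + 7²) + 2 = (-8 + 49) + 2 = 41 + 2 = 43)
n(X) = 4*X (n(X) = 2*(X + X) = 2*(2*X) = 4*X)
136*n(s(6, 1)) + (D + 2)² = 136*(4*(6 + 1)) + (43 + 2)² = 136*(4*7) + 45² = 136*28 + 2025 = 3808 + 2025 = 5833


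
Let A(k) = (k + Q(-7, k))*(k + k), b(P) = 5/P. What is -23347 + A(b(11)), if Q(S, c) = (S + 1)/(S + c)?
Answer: -16949017/726 ≈ -23346.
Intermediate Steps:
Q(S, c) = (1 + S)/(S + c)
A(k) = 2*k*(k - 6/(-7 + k)) (A(k) = (k + (1 - 7)/(-7 + k))*(k + k) = (k - 6/(-7 + k))*(2*k) = 2*k*(k - 6/(-7 + k)))
-23347 + A(b(11)) = -23347 + 2*(5/11)*(-6 + (5/11)*(-7 + 5/11))/(-7 + 5/11) = -23347 + 2*(5*(1/11))*(-6 + (5*(1/11))*(-7 + 5*(1/11)))/(-7 + 5*(1/11)) = -23347 + 2*(5/11)*(-6 + 5*(-7 + 5/11)/11)/(-7 + 5/11) = -23347 + 2*(5/11)*(-6 + (5/11)*(-72/11))/(-72/11) = -23347 + 2*(5/11)*(-11/72)*(-6 - 360/121) = -23347 + 2*(5/11)*(-11/72)*(-1086/121) = -23347 + 905/726 = -16949017/726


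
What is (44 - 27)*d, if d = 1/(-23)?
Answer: -17/23 ≈ -0.73913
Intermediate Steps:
d = -1/23 ≈ -0.043478
(44 - 27)*d = (44 - 27)*(-1/23) = 17*(-1/23) = -17/23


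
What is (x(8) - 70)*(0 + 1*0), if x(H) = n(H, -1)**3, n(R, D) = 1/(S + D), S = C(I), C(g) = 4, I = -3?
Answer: 0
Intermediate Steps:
S = 4
n(R, D) = 1/(4 + D)
x(H) = 1/27 (x(H) = (1/(4 - 1))**3 = (1/3)**3 = 1/27)
(x(8) - 70)*(0 + 1*0) = (1/27 - 70)*(0 + 1*0) = -1889*(0 + 0)/27 = -1889/27*0 = 0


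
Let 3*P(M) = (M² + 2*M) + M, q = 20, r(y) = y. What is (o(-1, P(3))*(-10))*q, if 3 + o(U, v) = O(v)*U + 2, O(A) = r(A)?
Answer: 1400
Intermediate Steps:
O(A) = A
P(M) = M + M²/3 (P(M) = ((M² + 2*M) + M)/3 = (M² + 3*M)/3 = M + M²/3)
o(U, v) = -1 + U*v (o(U, v) = -3 + (v*U + 2) = -3 + (U*v + 2) = -3 + (2 + U*v) = -1 + U*v)
(o(-1, P(3))*(-10))*q = ((-1 - 3*(3 + 3)/3)*(-10))*20 = ((-1 - 3*6/3)*(-10))*20 = ((-1 - 1*6)*(-10))*20 = ((-1 - 6)*(-10))*20 = -7*(-10)*20 = 70*20 = 1400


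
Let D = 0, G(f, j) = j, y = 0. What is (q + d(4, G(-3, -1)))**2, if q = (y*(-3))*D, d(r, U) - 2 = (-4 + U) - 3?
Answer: 36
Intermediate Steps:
d(r, U) = -5 + U (d(r, U) = 2 + ((-4 + U) - 3) = 2 + (-7 + U) = -5 + U)
q = 0 (q = (0*(-3))*0 = 0*0 = 0)
(q + d(4, G(-3, -1)))**2 = (0 + (-5 - 1))**2 = (0 - 6)**2 = (-6)**2 = 36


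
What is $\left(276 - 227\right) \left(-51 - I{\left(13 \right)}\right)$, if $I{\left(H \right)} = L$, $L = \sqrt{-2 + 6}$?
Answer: $-2597$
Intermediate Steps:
$L = 2$ ($L = \sqrt{4} = 2$)
$I{\left(H \right)} = 2$
$\left(276 - 227\right) \left(-51 - I{\left(13 \right)}\right) = \left(276 - 227\right) \left(-51 - 2\right) = 49 \left(-51 - 2\right) = 49 \left(-53\right) = -2597$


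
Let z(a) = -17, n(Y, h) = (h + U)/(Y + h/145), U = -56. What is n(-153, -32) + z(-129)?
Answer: -364929/22217 ≈ -16.426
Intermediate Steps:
n(Y, h) = (-56 + h)/(Y + h/145) (n(Y, h) = (h - 56)/(Y + h/145) = (-56 + h)/(Y + h*(1/145)) = (-56 + h)/(Y + h/145))
n(-153, -32) + z(-129) = 145*(-56 - 32)/(-32 + 145*(-153)) - 17 = 145*(-88)/(-32 - 22185) - 17 = 145*(-88)/(-22217) - 17 = 145*(-1/22217)*(-88) - 17 = 12760/22217 - 17 = -364929/22217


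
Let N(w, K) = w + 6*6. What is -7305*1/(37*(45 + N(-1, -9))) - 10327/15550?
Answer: -14416067/4602800 ≈ -3.1320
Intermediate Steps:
N(w, K) = 36 + w (N(w, K) = w + 36 = 36 + w)
-7305*1/(37*(45 + N(-1, -9))) - 10327/15550 = -7305*1/(37*(45 + (36 - 1))) - 10327/15550 = -7305*1/(37*(45 + 35)) - 10327*1/15550 = -7305/(80*37) - 10327/15550 = -7305/2960 - 10327/15550 = -7305*1/2960 - 10327/15550 = -1461/592 - 10327/15550 = -14416067/4602800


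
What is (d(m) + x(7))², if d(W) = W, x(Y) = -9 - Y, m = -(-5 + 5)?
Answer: 256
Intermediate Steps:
m = 0 (m = -1*0 = 0)
(d(m) + x(7))² = (0 + (-9 - 1*7))² = (0 + (-9 - 7))² = (0 - 16)² = (-16)² = 256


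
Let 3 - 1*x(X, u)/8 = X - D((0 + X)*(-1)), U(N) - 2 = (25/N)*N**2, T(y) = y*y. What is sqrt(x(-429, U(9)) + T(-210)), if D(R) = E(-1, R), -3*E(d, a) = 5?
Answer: 2*sqrt(106971)/3 ≈ 218.04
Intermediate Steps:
T(y) = y**2
E(d, a) = -5/3 (E(d, a) = -1/3*5 = -5/3)
D(R) = -5/3
U(N) = 2 + 25*N (U(N) = 2 + (25/N)*N**2 = 2 + 25*N)
x(X, u) = 32/3 - 8*X (x(X, u) = 24 - 8*(X - 1*(-5/3)) = 24 - 8*(X + 5/3) = 24 - 8*(5/3 + X) = 24 + (-40/3 - 8*X) = 32/3 - 8*X)
sqrt(x(-429, U(9)) + T(-210)) = sqrt((32/3 - 8*(-429)) + (-210)**2) = sqrt((32/3 + 3432) + 44100) = sqrt(10328/3 + 44100) = sqrt(142628/3) = 2*sqrt(106971)/3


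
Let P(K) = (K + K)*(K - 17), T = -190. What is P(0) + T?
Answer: -190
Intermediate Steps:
P(K) = 2*K*(-17 + K) (P(K) = (2*K)*(-17 + K) = 2*K*(-17 + K))
P(0) + T = 2*0*(-17 + 0) - 190 = 2*0*(-17) - 190 = 0 - 190 = -190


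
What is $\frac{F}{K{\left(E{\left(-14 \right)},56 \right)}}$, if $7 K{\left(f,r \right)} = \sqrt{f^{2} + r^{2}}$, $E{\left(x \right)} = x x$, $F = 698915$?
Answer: $\frac{698915 \sqrt{53}}{212} \approx 24001.0$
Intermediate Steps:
$E{\left(x \right)} = x^{2}$
$K{\left(f,r \right)} = \frac{\sqrt{f^{2} + r^{2}}}{7}$
$\frac{F}{K{\left(E{\left(-14 \right)},56 \right)}} = \frac{698915}{\frac{1}{7} \sqrt{\left(\left(-14\right)^{2}\right)^{2} + 56^{2}}} = \frac{698915}{\frac{1}{7} \sqrt{196^{2} + 3136}} = \frac{698915}{\frac{1}{7} \sqrt{38416 + 3136}} = \frac{698915}{\frac{1}{7} \sqrt{41552}} = \frac{698915}{\frac{1}{7} \cdot 28 \sqrt{53}} = \frac{698915}{4 \sqrt{53}} = 698915 \frac{\sqrt{53}}{212} = \frac{698915 \sqrt{53}}{212}$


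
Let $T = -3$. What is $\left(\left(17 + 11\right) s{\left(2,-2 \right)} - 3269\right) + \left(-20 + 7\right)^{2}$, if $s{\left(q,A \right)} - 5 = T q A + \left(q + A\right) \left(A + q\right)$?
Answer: $-2624$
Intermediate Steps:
$s{\left(q,A \right)} = 5 + \left(A + q\right)^{2} - 3 A q$ ($s{\left(q,A \right)} = 5 + \left(- 3 q A + \left(q + A\right) \left(A + q\right)\right) = 5 - \left(- \left(A + q\right) \left(A + q\right) + 3 A q\right) = 5 - \left(- \left(A + q\right)^{2} + 3 A q\right) = 5 + \left(A + q\right)^{2} - 3 A q$)
$\left(\left(17 + 11\right) s{\left(2,-2 \right)} - 3269\right) + \left(-20 + 7\right)^{2} = \left(\left(17 + 11\right) \left(5 + \left(-2 + 2\right)^{2} - \left(-6\right) 2\right) - 3269\right) + \left(-20 + 7\right)^{2} = \left(28 \left(5 + 0^{2} + 12\right) - 3269\right) + \left(-13\right)^{2} = \left(28 \left(5 + 0 + 12\right) - 3269\right) + 169 = \left(28 \cdot 17 - 3269\right) + 169 = \left(476 - 3269\right) + 169 = -2793 + 169 = -2624$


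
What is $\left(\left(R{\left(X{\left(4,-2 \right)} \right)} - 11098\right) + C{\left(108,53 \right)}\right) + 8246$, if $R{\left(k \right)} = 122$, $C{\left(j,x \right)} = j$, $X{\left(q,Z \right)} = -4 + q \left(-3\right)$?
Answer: $-2622$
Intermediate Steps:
$X{\left(q,Z \right)} = -4 - 3 q$
$\left(\left(R{\left(X{\left(4,-2 \right)} \right)} - 11098\right) + C{\left(108,53 \right)}\right) + 8246 = \left(\left(122 - 11098\right) + 108\right) + 8246 = \left(-10976 + 108\right) + 8246 = -10868 + 8246 = -2622$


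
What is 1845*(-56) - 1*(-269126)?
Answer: 165806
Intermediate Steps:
1845*(-56) - 1*(-269126) = -103320 + 269126 = 165806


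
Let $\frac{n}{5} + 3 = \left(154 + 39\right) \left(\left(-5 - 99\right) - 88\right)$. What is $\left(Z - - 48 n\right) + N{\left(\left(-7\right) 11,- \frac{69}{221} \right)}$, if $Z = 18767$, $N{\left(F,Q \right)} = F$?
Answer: $-8875470$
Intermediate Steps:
$n = -185295$ ($n = -15 + 5 \left(154 + 39\right) \left(\left(-5 - 99\right) - 88\right) = -15 + 5 \cdot 193 \left(-104 - 88\right) = -15 + 5 \cdot 193 \left(-192\right) = -15 + 5 \left(-37056\right) = -15 - 185280 = -185295$)
$\left(Z - - 48 n\right) + N{\left(\left(-7\right) 11,- \frac{69}{221} \right)} = \left(18767 - \left(-48\right) \left(-185295\right)\right) - 77 = \left(18767 - 8894160\right) - 77 = -8875393 - 77 = -8875470$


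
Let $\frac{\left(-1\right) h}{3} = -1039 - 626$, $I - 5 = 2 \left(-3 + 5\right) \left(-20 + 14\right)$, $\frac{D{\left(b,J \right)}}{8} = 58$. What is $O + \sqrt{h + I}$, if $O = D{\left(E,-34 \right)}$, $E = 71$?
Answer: $464 + 4 \sqrt{311} \approx 534.54$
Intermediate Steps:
$D{\left(b,J \right)} = 464$ ($D{\left(b,J \right)} = 8 \cdot 58 = 464$)
$I = -19$ ($I = 5 + 2 \left(-3 + 5\right) \left(-20 + 14\right) = 5 + 2 \cdot 2 \left(-6\right) = 5 + 4 \left(-6\right) = 5 - 24 = -19$)
$O = 464$
$h = 4995$ ($h = - 3 \left(-1039 - 626\right) = \left(-3\right) \left(-1665\right) = 4995$)
$O + \sqrt{h + I} = 464 + \sqrt{4995 - 19} = 464 + \sqrt{4976} = 464 + 4 \sqrt{311}$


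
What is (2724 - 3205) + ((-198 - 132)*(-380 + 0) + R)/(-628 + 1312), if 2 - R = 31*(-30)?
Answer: -50668/171 ≈ -296.30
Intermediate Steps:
R = 932 (R = 2 - 31*(-30) = 2 - 1*(-930) = 2 + 930 = 932)
(2724 - 3205) + ((-198 - 132)*(-380 + 0) + R)/(-628 + 1312) = (2724 - 3205) + ((-198 - 132)*(-380 + 0) + 932)/(-628 + 1312) = -481 + (-330*(-380) + 932)/684 = -481 + (125400 + 932)*(1/684) = -481 + 126332*(1/684) = -481 + 31583/171 = -50668/171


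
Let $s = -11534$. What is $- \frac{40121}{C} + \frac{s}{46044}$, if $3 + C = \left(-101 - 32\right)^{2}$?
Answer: $- \frac{256415206}{101791773} \approx -2.519$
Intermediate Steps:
$C = 17686$ ($C = -3 + \left(-101 - 32\right)^{2} = -3 + \left(-133\right)^{2} = -3 + 17689 = 17686$)
$- \frac{40121}{C} + \frac{s}{46044} = - \frac{40121}{17686} - \frac{11534}{46044} = \left(-40121\right) \frac{1}{17686} - \frac{5767}{23022} = - \frac{40121}{17686} - \frac{5767}{23022} = - \frac{256415206}{101791773}$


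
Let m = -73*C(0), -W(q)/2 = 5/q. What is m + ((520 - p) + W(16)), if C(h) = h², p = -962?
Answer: 11851/8 ≈ 1481.4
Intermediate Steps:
W(q) = -10/q
m = 0 (m = -73*0² = -73*0 = 0)
m + ((520 - p) + W(16)) = 0 + ((520 - 1*(-962)) - 10/16) = 0 + ((520 + 962) - 10*1/16) = 0 + (1482 - 5/8) = 0 + 11851/8 = 11851/8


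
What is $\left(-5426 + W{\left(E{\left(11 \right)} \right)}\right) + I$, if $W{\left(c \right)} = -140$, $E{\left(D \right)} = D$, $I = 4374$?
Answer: $-1192$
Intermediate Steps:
$\left(-5426 + W{\left(E{\left(11 \right)} \right)}\right) + I = \left(-5426 - 140\right) + 4374 = -5566 + 4374 = -1192$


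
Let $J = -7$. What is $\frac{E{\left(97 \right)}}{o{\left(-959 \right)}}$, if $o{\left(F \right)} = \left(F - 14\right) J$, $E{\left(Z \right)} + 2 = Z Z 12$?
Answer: $\frac{112906}{6811} \approx 16.577$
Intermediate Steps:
$E{\left(Z \right)} = -2 + 12 Z^{2}$ ($E{\left(Z \right)} = -2 + Z Z 12 = -2 + Z^{2} \cdot 12 = -2 + 12 Z^{2}$)
$o{\left(F \right)} = 98 - 7 F$ ($o{\left(F \right)} = \left(F - 14\right) \left(-7\right) = \left(-14 + F\right) \left(-7\right) = 98 - 7 F$)
$\frac{E{\left(97 \right)}}{o{\left(-959 \right)}} = \frac{-2 + 12 \cdot 97^{2}}{98 - -6713} = \frac{-2 + 12 \cdot 9409}{98 + 6713} = \frac{-2 + 112908}{6811} = 112906 \cdot \frac{1}{6811} = \frac{112906}{6811}$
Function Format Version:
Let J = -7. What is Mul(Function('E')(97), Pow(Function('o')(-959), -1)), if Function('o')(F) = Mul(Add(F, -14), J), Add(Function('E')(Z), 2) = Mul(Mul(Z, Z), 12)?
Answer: Rational(112906, 6811) ≈ 16.577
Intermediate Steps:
Function('E')(Z) = Add(-2, Mul(12, Pow(Z, 2))) (Function('E')(Z) = Add(-2, Mul(Mul(Z, Z), 12)) = Add(-2, Mul(Pow(Z, 2), 12)) = Add(-2, Mul(12, Pow(Z, 2))))
Function('o')(F) = Add(98, Mul(-7, F)) (Function('o')(F) = Mul(Add(F, -14), -7) = Mul(Add(-14, F), -7) = Add(98, Mul(-7, F)))
Mul(Function('E')(97), Pow(Function('o')(-959), -1)) = Mul(Add(-2, Mul(12, Pow(97, 2))), Pow(Add(98, Mul(-7, -959)), -1)) = Mul(Add(-2, Mul(12, 9409)), Pow(Add(98, 6713), -1)) = Mul(Add(-2, 112908), Pow(6811, -1)) = Mul(112906, Rational(1, 6811)) = Rational(112906, 6811)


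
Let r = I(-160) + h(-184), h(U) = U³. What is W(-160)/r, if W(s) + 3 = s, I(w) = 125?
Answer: 163/6229379 ≈ 2.6166e-5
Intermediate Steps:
W(s) = -3 + s
r = -6229379 (r = 125 + (-184)³ = 125 - 6229504 = -6229379)
W(-160)/r = (-3 - 160)/(-6229379) = -163*(-1/6229379) = 163/6229379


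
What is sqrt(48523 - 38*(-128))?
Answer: sqrt(53387) ≈ 231.06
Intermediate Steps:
sqrt(48523 - 38*(-128)) = sqrt(48523 + 4864) = sqrt(53387)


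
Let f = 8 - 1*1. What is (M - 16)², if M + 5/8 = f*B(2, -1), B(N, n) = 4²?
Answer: 582169/64 ≈ 9096.4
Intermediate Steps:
B(N, n) = 16
f = 7 (f = 8 - 1 = 7)
M = 891/8 (M = -5/8 + 7*16 = -5/8 + 112 = 891/8 ≈ 111.38)
(M - 16)² = (891/8 - 16)² = (763/8)² = 582169/64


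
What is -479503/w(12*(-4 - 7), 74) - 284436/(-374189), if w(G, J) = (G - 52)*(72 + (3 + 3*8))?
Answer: 184606034243/6816226824 ≈ 27.083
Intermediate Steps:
w(G, J) = -5148 + 99*G (w(G, J) = (-52 + G)*(72 + (3 + 24)) = (-52 + G)*(72 + 27) = (-52 + G)*99 = -5148 + 99*G)
-479503/w(12*(-4 - 7), 74) - 284436/(-374189) = -479503/(-5148 + 99*(12*(-4 - 7))) - 284436/(-374189) = -479503/(-5148 + 99*(12*(-11))) - 284436*(-1/374189) = -479503/(-5148 + 99*(-132)) + 284436/374189 = -479503/(-5148 - 13068) + 284436/374189 = -479503/(-18216) + 284436/374189 = -479503*(-1/18216) + 284436/374189 = 479503/18216 + 284436/374189 = 184606034243/6816226824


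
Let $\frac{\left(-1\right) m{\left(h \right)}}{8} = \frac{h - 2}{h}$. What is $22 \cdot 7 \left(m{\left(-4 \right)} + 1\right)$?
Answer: $-1694$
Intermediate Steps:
$m{\left(h \right)} = - \frac{8 \left(-2 + h\right)}{h}$ ($m{\left(h \right)} = - 8 \frac{h - 2}{h} = - 8 \frac{-2 + h}{h} = - \frac{8 \left(-2 + h\right)}{h}$)
$22 \cdot 7 \left(m{\left(-4 \right)} + 1\right) = 22 \cdot 7 \left(\left(-8 + \frac{16}{-4}\right) + 1\right) = 22 \cdot 7 \left(\left(-8 + 16 \left(- \frac{1}{4}\right)\right) + 1\right) = 22 \cdot 7 \left(\left(-8 - 4\right) + 1\right) = 22 \cdot 7 \left(-12 + 1\right) = 22 \cdot 7 \left(-11\right) = 22 \left(-77\right) = -1694$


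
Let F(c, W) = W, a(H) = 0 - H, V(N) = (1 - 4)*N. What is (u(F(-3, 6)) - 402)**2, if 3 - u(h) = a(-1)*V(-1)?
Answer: 161604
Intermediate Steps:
V(N) = -3*N
a(H) = -H
u(h) = 0 (u(h) = 3 - (-1*(-1))*(-3*(-1)) = 3 - 3 = 0)
(u(F(-3, 6)) - 402)**2 = (0 - 402)**2 = (-402)**2 = 161604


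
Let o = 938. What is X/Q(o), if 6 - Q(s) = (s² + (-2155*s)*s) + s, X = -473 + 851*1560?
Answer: 1327087/1895183044 ≈ 0.00070024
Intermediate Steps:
X = 1327087 (X = -473 + 1327560 = 1327087)
Q(s) = 6 - s + 2154*s² (Q(s) = 6 - ((s² + (-2155*s)*s) + s) = 6 - ((s² - 2155*s²) + s) = 6 - (-2154*s² + s) = 6 - (s - 2154*s²) = 6 + (-s + 2154*s²) = 6 - s + 2154*s²)
X/Q(o) = 1327087/(6 - 1*938 + 2154*938²) = 1327087/(6 - 938 + 2154*879844) = 1327087/(6 - 938 + 1895183976) = 1327087/1895183044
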